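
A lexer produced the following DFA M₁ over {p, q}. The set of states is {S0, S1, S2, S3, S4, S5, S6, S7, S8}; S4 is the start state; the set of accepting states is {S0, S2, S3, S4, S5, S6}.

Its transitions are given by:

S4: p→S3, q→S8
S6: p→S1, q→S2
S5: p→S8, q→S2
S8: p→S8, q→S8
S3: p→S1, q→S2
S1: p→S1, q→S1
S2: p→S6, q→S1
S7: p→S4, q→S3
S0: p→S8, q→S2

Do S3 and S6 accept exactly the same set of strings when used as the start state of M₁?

Yes

Reachable states from the start: {S1,S2,S3,S4,S6,S8}. Unreachable: {S0,S5,S7} — drop them.
P0 = {S2,S3,S4,S6} | {S1,S8}.
Split {S2,S3,S4,S6} by δ(·,p) → {S2,S4} and {S3,S6}.
No further refinement is possible. Final partition (3 blocks): {S2,S4} | {S1,S8} | {S3,S6}.
S3 and S6 lie in the same block of the stable partition, so they are equivalent — no string distinguishes them.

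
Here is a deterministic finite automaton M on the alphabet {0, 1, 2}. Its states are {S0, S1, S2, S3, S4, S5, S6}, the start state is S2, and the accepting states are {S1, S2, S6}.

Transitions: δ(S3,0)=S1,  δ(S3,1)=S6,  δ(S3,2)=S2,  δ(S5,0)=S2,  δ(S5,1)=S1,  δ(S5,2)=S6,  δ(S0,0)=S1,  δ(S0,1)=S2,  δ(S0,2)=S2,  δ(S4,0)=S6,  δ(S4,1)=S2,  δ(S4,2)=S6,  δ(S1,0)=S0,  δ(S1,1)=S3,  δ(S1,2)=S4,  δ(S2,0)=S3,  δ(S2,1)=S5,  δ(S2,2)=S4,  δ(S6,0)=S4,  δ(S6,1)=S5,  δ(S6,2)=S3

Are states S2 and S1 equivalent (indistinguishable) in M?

All states are reachable from the start state.
P0 = {S1,S2,S6} | {S0,S3,S4,S5}.
Stable partition: {S1,S2,S6} | {S0,S3,S4,S5} — 2 equivalence classes.
S2 and S1 lie in the same block of the stable partition, so they are equivalent — no string distinguishes them.

Yes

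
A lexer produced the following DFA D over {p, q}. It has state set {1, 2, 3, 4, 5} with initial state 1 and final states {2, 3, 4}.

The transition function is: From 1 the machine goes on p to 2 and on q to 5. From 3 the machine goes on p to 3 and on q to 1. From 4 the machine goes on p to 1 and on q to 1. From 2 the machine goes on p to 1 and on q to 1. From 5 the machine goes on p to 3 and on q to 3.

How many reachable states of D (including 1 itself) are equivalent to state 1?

1

Reachable states from the start: {1,2,3,5}. Unreachable: {4} — drop them.
P0 = {2,3} | {1,5}.
Refine {2,3} on symbol p: members go to different blocks, giving {2} and {3}.
On input p, block {1,5} splits into {1} and {5}.
The partition is now stable with 4 blocks: {2} | {1} | {3} | {5}.
The equivalence class containing 1 is {1}, of size 1.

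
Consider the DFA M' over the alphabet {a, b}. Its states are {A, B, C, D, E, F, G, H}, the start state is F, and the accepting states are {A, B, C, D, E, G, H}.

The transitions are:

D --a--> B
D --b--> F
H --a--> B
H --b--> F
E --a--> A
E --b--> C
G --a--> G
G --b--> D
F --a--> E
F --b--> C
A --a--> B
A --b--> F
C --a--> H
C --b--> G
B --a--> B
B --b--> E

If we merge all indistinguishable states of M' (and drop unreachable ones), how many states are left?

6

All states are reachable from the start state.
Start with accepting vs non-accepting: {A,B,C,D,E,G,H} | {F}.
Split {A,B,C,D,E,G,H} by δ(·,b) → {B,C,E,G} and {A,D,H}.
On input a, block {B,C,E,G} splits into {B,G} and {C,E}.
Split {B,G} by δ(·,b) → {B} and {G}.
Refine {C,E} on symbol b: members go to different blocks, giving {C} and {E}.
The partition is now stable with 6 blocks: {B} | {F} | {A,D,H} | {C} | {G} | {E}.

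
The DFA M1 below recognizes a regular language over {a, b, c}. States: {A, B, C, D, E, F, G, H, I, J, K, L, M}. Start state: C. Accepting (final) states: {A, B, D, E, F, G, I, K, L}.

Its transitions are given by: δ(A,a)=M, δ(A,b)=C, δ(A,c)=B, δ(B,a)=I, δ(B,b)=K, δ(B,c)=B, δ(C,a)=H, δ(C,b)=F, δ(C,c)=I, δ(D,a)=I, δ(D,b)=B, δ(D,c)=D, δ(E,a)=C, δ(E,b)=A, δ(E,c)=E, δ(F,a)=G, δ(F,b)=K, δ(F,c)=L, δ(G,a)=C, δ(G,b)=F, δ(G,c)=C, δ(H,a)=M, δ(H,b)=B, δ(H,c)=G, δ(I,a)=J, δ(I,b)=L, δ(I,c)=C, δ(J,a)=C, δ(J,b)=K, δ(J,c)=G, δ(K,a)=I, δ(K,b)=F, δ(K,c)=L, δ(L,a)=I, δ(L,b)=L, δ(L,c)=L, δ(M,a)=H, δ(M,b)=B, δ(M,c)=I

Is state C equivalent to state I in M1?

No

States {A,D,E} cannot be reached from the start state, so discard them.
Start with accepting vs non-accepting: {B,F,G,I,K,L} | {C,H,J,M}.
On input a, block {B,F,G,I,K,L} splits into {B,F,K,L} and {G,I}.
No further refinement is possible. Final partition (3 blocks): {B,F,K,L} | {C,H,J,M} | {G,I}.
C and I end up in different blocks, so they are distinguishable. For instance, the string 'ε' is accepted from only I.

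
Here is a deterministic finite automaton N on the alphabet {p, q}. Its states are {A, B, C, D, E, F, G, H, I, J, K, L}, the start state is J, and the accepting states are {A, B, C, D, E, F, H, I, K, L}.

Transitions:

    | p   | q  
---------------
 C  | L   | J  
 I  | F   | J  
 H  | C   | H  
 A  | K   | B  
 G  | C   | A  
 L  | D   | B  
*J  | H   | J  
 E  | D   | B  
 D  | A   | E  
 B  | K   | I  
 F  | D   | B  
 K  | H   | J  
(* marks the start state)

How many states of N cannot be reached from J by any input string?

BFS from J reaches {A, B, C, D, E, F, H, I, J, K, L}; the 1 state(s) G are never visited.

1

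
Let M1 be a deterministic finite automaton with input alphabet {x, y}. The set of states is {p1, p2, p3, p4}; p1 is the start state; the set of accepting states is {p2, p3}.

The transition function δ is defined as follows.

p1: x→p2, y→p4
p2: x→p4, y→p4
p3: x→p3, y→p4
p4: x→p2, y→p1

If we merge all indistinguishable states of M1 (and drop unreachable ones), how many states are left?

States {p3} cannot be reached from the start state, so discard them.
Start with accepting vs non-accepting: {p2} | {p1,p4}.
Stable partition: {p2} | {p1,p4} — 2 equivalence classes.

2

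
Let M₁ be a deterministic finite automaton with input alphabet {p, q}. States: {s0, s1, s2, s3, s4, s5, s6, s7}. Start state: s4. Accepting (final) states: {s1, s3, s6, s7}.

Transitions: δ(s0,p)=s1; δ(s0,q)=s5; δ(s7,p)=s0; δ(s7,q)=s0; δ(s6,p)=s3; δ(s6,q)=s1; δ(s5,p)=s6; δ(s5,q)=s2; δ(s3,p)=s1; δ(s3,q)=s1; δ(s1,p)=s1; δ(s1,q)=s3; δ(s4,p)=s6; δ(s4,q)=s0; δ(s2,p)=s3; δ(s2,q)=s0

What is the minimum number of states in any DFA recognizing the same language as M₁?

2

States {s7} cannot be reached from the start state, so discard them.
Initial partition by acceptance: {s1,s3,s6} | {s0,s2,s4,s5}.
Stable partition: {s1,s3,s6} | {s0,s2,s4,s5} — 2 equivalence classes.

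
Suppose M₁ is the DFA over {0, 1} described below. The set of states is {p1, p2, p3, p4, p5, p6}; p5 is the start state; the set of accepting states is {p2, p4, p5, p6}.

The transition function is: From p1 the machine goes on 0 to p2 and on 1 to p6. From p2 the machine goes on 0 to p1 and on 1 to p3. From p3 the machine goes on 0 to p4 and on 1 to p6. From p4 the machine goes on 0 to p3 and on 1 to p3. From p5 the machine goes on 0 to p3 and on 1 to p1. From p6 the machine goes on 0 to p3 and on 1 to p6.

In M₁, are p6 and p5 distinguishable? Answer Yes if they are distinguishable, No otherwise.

Yes

Initial partition by acceptance: {p2,p4,p5,p6} | {p1,p3}.
On input 1, block {p2,p4,p5,p6} splits into {p2,p4,p5} and {p6}.
The partition is now stable with 3 blocks: {p2,p4,p5} | {p1,p3} | {p6}.
p6 and p5 end up in different blocks, so they are distinguishable. For instance, the string '1' is accepted from only p6.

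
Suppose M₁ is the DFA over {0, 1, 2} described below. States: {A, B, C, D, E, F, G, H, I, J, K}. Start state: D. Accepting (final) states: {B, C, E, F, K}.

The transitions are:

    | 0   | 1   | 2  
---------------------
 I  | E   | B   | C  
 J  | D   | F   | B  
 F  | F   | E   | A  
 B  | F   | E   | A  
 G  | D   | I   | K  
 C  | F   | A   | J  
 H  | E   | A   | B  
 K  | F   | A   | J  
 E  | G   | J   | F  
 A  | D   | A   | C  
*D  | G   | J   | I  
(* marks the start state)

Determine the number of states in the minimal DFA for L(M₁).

8

States {H} cannot be reached from the start state, so discard them.
P0 = {B,C,E,F,K} | {A,D,G,I,J}.
Split {B,C,E,F,K} by δ(·,0) → {B,C,F,K} and {E}.
Split {B,C,F,K} by δ(·,1) → {B,F} and {C,K}.
On input 0, block {A,D,G,I,J} splits into {A,D,G,J} and {I}.
Refine {A,D,G,J} on symbol 1: members go to different blocks, giving {A,D} and {G} and {J}.
Split {A,D} by δ(·,0) → {A} and {D}.
The partition is now stable with 8 blocks: {B,F} | {A} | {E} | {C,K} | {I} | {G} | {J} | {D}.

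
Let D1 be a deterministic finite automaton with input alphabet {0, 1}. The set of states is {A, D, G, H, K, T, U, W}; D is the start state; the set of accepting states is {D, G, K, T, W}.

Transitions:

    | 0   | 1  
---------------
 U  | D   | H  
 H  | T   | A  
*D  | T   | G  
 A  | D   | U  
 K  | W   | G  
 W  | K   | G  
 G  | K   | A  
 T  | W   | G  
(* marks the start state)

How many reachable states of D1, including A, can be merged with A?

3

Every state is reachable, so we keep all 8.
Start with accepting vs non-accepting: {D,G,K,T,W} | {A,H,U}.
On input 1, block {D,G,K,T,W} splits into {D,K,T,W} and {G}.
Stable partition: {D,K,T,W} | {A,H,U} | {G} — 3 equivalence classes.
State A belongs to the block {A,H,U}, which has 3 states.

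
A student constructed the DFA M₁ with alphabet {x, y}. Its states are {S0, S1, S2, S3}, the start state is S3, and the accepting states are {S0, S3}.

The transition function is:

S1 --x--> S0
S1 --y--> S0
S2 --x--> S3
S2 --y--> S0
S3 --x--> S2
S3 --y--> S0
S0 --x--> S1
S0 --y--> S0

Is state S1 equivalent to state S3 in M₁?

No

All states are reachable from the start state.
P0 = {S0,S3} | {S1,S2}.
No further refinement is possible. Final partition (2 blocks): {S0,S3} | {S1,S2}.
S1 and S3 end up in different blocks, so they are distinguishable. For instance, the string 'ε' is accepted from only S3.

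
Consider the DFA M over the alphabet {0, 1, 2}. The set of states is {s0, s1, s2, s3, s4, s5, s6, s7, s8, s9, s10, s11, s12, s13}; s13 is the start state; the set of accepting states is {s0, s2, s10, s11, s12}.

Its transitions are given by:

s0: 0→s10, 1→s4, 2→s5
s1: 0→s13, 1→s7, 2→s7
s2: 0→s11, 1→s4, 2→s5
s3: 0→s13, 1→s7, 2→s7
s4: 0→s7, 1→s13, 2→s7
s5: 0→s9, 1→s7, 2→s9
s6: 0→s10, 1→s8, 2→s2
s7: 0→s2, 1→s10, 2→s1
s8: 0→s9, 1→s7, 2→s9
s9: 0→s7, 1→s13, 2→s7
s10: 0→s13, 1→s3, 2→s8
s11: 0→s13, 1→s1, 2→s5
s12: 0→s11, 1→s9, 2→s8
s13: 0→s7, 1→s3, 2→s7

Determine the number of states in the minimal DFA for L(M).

7

First remove the unreachable states {s0,s6,s12}; 11 states remain.
P0 = {s2,s10,s11} | {s1,s3,s4,s5,s7,s8,s9,s13}.
Split {s2,s10,s11} by δ(·,0) → {s10,s11} and {s2}.
On input 0, block {s1,s3,s4,s5,s7,s8,s9,s13} splits into {s1,s3,s4,s5,s8,s9,s13} and {s7}.
Refine {s1,s3,s4,s5,s8,s9,s13} on symbol 0: members go to different blocks, giving {s1,s3,s5,s8} and {s4,s9,s13}.
Refine {s1,s3,s5,s8} on symbol 2: members go to different blocks, giving {s1,s3} and {s5,s8}.
Split {s4,s9,s13} by δ(·,1) → {s4,s9} and {s13}.
No further refinement is possible. Final partition (7 blocks): {s10,s11} | {s1,s3} | {s2} | {s7} | {s4,s9} | {s5,s8} | {s13}.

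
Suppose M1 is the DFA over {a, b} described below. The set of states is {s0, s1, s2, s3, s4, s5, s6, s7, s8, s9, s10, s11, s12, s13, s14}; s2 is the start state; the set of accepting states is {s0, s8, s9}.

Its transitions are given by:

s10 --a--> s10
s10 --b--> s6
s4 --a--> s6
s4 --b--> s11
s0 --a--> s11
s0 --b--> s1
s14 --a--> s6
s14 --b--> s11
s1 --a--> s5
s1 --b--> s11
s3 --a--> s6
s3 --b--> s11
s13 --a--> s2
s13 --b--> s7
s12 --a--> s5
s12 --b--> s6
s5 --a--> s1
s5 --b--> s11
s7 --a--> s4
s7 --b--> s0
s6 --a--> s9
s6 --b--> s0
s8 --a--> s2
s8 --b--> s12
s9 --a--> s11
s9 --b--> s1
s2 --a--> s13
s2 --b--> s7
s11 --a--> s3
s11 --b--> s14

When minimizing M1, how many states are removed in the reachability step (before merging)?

3

No path from s2 leads to s8, s10, s12; the other 12 states are all reachable.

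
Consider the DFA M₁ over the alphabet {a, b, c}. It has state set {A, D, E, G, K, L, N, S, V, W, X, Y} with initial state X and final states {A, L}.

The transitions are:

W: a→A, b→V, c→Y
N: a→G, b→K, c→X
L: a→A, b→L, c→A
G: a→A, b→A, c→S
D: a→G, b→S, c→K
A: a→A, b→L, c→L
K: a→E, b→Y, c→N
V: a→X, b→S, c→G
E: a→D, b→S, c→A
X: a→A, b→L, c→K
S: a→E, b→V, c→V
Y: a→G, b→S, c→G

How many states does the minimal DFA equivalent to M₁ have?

6

Reachable states from the start: {A,D,E,G,K,L,N,S,V,X,Y}. Unreachable: {W} — drop them.
Start with accepting vs non-accepting: {A,L} | {D,E,G,K,N,S,V,X,Y}.
Refine {D,E,G,K,N,S,V,X,Y} on symbol a: members go to different blocks, giving {D,E,K,N,S,V,Y} and {G,X}.
Split {D,E,K,N,S,V,Y} by δ(·,a) → {D,N,V,Y} and {E,K,S}.
On input c, block {D,N,V,Y} splits into {N,V,Y} and {D}.
On input a, block {E,K,S} splits into {K,S} and {E}.
The partition is now stable with 6 blocks: {A,L} | {N,V,Y} | {G,X} | {K,S} | {D} | {E}.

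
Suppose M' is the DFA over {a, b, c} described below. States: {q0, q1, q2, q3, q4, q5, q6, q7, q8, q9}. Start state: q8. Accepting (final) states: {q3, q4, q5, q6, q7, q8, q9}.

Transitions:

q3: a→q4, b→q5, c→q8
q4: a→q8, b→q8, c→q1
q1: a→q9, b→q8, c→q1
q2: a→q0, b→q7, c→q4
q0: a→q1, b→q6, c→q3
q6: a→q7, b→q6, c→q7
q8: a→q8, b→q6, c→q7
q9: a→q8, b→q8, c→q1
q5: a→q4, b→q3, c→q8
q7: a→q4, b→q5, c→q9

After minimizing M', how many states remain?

States {q0,q2} cannot be reached from the start state, so discard them.
Initial partition by acceptance: {q3,q4,q5,q6,q7,q8,q9} | {q1}.
On input c, block {q3,q4,q5,q6,q7,q8,q9} splits into {q3,q5,q6,q7,q8} and {q4,q9}.
Refine {q3,q5,q6,q7,q8} on symbol a: members go to different blocks, giving {q3,q5,q7} and {q6,q8}.
On input c, block {q3,q5,q7} splits into {q3,q5} and {q7}.
Split {q6,q8} by δ(·,a) → {q6} and {q8}.
The partition is now stable with 6 blocks: {q3,q5} | {q1} | {q4,q9} | {q6} | {q7} | {q8}.

6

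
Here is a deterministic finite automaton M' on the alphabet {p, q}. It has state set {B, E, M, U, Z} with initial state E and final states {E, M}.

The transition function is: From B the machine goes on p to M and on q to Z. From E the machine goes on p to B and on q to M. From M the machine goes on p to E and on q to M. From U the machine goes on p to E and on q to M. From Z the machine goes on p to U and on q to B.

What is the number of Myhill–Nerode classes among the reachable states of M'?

5

Every state is reachable, so we keep all 5.
Initial partition by acceptance: {E,M} | {B,U,Z}.
Split {E,M} by δ(·,p) → {E} and {M}.
Refine {B,U,Z} on symbol p: members go to different blocks, giving {B} and {U} and {Z}.
No further refinement is possible. Final partition (5 blocks): {E} | {B} | {M} | {U} | {Z}.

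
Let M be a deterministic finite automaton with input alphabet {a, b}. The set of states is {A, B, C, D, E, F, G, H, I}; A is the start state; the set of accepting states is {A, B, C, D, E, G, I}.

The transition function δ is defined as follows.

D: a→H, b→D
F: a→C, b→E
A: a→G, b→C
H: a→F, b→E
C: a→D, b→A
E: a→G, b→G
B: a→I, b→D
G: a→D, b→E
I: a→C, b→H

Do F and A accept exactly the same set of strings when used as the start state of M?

States {B,I} cannot be reached from the start state, so discard them.
Start with accepting vs non-accepting: {A,C,D,E,G} | {F,H}.
Refine {A,C,D,E,G} on symbol a: members go to different blocks, giving {A,C,E,G} and {D}.
Refine {A,C,E,G} on symbol a: members go to different blocks, giving {A,E} and {C,G}.
Refine {F,H} on symbol a: members go to different blocks, giving {F} and {H}.
The partition is now stable with 5 blocks: {A,E} | {F} | {D} | {C,G} | {H}.
F and A end up in different blocks, so they are distinguishable. For instance, the string 'ε' is accepted from only A.

No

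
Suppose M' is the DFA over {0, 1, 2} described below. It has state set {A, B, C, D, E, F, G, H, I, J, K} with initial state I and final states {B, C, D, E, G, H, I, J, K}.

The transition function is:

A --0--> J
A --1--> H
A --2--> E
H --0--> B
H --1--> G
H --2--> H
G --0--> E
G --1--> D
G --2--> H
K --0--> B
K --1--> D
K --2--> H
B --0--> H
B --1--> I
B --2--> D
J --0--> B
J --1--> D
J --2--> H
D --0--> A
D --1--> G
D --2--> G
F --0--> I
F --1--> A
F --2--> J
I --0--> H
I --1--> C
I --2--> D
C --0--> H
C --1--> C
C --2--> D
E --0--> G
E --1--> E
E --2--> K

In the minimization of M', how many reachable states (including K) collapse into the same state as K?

2

States {F} cannot be reached from the start state, so discard them.
P0 = {B,C,D,E,G,H,I,J,K} | {A}.
Split {B,C,D,E,G,H,I,J,K} by δ(·,0) → {B,C,E,G,H,I,J,K} and {D}.
Refine {B,C,E,G,H,I,J,K} on symbol 1: members go to different blocks, giving {B,C,E,H,I} and {G,J,K}.
Refine {B,C,E,H,I} on symbol 0: members go to different blocks, giving {B,C,H,I} and {E}.
Refine {B,C,H,I} on symbol 1: members go to different blocks, giving {B,C,I} and {H}.
Split {G,J,K} by δ(·,0) → {J,K} and {G}.
Stable partition: {B,C,I} | {A} | {D} | {J,K} | {E} | {H} | {G} — 7 equivalence classes.
State K belongs to the block {J,K}, which has 2 states.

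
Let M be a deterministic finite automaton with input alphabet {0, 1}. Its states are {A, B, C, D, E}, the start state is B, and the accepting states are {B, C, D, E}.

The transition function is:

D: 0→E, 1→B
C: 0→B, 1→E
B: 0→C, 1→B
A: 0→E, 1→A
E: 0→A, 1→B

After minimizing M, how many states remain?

First remove the unreachable states {D}; 4 states remain.
Start with accepting vs non-accepting: {B,C,E} | {A}.
On input 0, block {B,C,E} splits into {B,C} and {E}.
Split {B,C} by δ(·,1) → {B} and {C}.
No further refinement is possible. Final partition (4 blocks): {B} | {A} | {E} | {C}.

4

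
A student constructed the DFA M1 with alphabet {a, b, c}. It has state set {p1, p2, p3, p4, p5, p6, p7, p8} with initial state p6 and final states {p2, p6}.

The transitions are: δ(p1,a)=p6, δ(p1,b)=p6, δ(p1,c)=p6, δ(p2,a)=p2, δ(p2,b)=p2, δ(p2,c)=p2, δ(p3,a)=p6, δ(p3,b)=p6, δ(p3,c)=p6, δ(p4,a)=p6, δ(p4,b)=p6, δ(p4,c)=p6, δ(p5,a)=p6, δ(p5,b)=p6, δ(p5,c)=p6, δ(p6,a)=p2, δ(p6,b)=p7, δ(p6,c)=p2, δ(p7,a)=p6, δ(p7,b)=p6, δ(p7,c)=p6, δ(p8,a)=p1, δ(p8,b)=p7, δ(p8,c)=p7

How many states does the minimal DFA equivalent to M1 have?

First remove the unreachable states {p1,p3,p4,p5,p8}; 3 states remain.
P0 = {p2,p6} | {p7}.
Refine {p2,p6} on symbol b: members go to different blocks, giving {p2} and {p6}.
No further refinement is possible. Final partition (3 blocks): {p2} | {p7} | {p6}.

3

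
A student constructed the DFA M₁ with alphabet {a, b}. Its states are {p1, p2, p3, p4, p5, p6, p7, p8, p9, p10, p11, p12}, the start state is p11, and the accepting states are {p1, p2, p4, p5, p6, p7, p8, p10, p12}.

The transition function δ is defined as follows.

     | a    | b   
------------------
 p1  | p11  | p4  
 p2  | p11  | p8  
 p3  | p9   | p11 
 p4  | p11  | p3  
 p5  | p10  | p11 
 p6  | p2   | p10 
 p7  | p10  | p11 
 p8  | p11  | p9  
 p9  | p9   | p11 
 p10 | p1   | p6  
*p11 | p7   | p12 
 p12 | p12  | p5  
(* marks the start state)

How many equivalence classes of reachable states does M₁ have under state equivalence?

Every state is reachable, so we keep all 12.
Start with accepting vs non-accepting: {p1,p2,p4,p5,p6,p7,p8,p10,p12} | {p3,p9,p11}.
On input a, block {p1,p2,p4,p5,p6,p7,p8,p10,p12} splits into {p5,p6,p7,p10,p12} and {p1,p2,p4,p8}.
Refine {p5,p6,p7,p10,p12} on symbol a: members go to different blocks, giving {p5,p7,p12} and {p6,p10}.
Refine {p5,p7,p12} on symbol a: members go to different blocks, giving {p5,p7} and {p12}.
Refine {p3,p9,p11} on symbol a: members go to different blocks, giving {p3,p9} and {p11}.
Refine {p1,p2,p4,p8} on symbol b: members go to different blocks, giving {p1,p2} and {p4,p8}.
No further refinement is possible. Final partition (7 blocks): {p5,p7} | {p3,p9} | {p1,p2} | {p6,p10} | {p12} | {p11} | {p4,p8}.

7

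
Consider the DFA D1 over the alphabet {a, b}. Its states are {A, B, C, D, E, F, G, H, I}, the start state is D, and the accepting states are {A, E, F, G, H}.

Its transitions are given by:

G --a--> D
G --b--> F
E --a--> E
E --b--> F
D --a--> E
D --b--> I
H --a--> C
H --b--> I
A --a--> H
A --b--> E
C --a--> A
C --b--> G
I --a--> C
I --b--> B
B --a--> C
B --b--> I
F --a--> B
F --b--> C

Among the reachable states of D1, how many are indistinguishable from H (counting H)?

1

Every state is reachable, so we keep all 9.
Initial partition by acceptance: {A,E,F,G,H} | {B,C,D,I}.
Split {A,E,F,G,H} by δ(·,a) → {F,G,H} and {A,E}.
Refine {F,G,H} on symbol b: members go to different blocks, giving {F,H} and {G}.
On input a, block {B,C,D,I} splits into {B,I} and {C,D}.
Refine {F,H} on symbol a: members go to different blocks, giving {F} and {H}.
On input a, block {A,E} splits into {A} and {E}.
Split {C,D} by δ(·,a) → {C} and {D}.
No further refinement is possible. Final partition (8 blocks): {F} | {B,I} | {A} | {G} | {C} | {H} | {E} | {D}.
The equivalence class containing H is {H}, of size 1.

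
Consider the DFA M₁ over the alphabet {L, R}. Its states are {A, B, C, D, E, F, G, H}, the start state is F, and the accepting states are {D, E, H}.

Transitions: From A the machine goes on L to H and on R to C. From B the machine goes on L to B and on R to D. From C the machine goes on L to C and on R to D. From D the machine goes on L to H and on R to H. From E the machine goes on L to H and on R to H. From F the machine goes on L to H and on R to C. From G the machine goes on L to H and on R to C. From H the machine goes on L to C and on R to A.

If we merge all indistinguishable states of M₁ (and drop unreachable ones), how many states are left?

4

Reachable states from the start: {A,C,D,F,H}. Unreachable: {B,E,G} — drop them.
P0 = {D,H} | {A,C,F}.
On input L, block {D,H} splits into {D} and {H}.
Refine {A,C,F} on symbol L: members go to different blocks, giving {A,F} and {C}.
The partition is now stable with 4 blocks: {D} | {A,F} | {H} | {C}.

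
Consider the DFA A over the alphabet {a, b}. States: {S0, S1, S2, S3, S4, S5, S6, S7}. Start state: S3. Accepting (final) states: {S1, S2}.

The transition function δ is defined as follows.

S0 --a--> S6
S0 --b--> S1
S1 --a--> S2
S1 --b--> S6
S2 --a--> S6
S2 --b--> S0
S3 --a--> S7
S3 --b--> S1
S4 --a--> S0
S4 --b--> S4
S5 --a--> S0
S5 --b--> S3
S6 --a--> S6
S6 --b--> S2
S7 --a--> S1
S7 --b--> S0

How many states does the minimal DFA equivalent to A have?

Reachable states from the start: {S0,S1,S2,S3,S6,S7}. Unreachable: {S4,S5} — drop them.
Start with accepting vs non-accepting: {S1,S2} | {S0,S3,S6,S7}.
On input a, block {S1,S2} splits into {S1} and {S2}.
Refine {S0,S3,S6,S7} on symbol a: members go to different blocks, giving {S0,S3,S6} and {S7}.
Refine {S0,S3,S6} on symbol a: members go to different blocks, giving {S0,S6} and {S3}.
Split {S0,S6} by δ(·,b) → {S0} and {S6}.
The partition is now stable with 6 blocks: {S1} | {S0} | {S2} | {S7} | {S3} | {S6}.

6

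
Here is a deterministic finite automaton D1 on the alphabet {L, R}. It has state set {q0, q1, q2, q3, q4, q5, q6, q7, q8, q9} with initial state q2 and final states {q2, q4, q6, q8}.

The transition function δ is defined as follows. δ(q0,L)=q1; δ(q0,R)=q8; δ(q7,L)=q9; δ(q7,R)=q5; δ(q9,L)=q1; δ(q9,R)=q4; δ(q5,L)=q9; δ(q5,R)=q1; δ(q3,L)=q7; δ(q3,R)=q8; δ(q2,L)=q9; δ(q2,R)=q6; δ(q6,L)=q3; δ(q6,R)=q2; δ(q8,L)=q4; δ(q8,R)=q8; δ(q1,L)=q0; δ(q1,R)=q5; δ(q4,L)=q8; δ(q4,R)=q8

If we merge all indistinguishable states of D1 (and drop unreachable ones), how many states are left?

Start with accepting vs non-accepting: {q2,q4,q6,q8} | {q0,q1,q3,q5,q7,q9}.
Split {q2,q4,q6,q8} by δ(·,L) → {q2,q6} and {q4,q8}.
Split {q0,q1,q3,q5,q7,q9} by δ(·,R) → {q0,q3,q9} and {q1,q5,q7}.
The partition is now stable with 4 blocks: {q2,q6} | {q0,q3,q9} | {q4,q8} | {q1,q5,q7}.

4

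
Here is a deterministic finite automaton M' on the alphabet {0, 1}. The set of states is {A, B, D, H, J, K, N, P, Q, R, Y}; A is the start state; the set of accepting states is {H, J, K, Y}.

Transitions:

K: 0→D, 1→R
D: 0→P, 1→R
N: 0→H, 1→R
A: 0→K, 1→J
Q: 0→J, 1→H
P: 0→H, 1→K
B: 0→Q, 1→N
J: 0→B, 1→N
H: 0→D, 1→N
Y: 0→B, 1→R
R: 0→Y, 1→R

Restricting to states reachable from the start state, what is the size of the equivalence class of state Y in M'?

All states are reachable from the start state.
Initial partition by acceptance: {H,J,K,Y} | {A,B,D,N,P,Q,R}.
Split {A,B,D,N,P,Q,R} by δ(·,0) → {A,N,P,Q,R} and {B,D}.
Refine {A,N,P,Q,R} on symbol 1: members go to different blocks, giving {A,P,Q} and {N,R}.
Stable partition: {H,J,K,Y} | {A,P,Q} | {B,D} | {N,R} — 4 equivalence classes.
State Y belongs to the block {H,J,K,Y}, which has 4 states.

4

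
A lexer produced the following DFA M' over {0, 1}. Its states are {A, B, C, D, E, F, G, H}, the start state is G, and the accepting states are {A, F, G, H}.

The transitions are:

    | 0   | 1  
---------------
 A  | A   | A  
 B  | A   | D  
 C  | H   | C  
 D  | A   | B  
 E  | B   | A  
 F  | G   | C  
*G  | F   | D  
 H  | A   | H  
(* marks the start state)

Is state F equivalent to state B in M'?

States {E} cannot be reached from the start state, so discard them.
P0 = {A,F,G,H} | {B,C,D}.
On input 1, block {A,F,G,H} splits into {A,H} and {F,G}.
No further refinement is possible. Final partition (3 blocks): {A,H} | {B,C,D} | {F,G}.
F and B end up in different blocks, so they are distinguishable. For instance, the string 'ε' is accepted from only F.

No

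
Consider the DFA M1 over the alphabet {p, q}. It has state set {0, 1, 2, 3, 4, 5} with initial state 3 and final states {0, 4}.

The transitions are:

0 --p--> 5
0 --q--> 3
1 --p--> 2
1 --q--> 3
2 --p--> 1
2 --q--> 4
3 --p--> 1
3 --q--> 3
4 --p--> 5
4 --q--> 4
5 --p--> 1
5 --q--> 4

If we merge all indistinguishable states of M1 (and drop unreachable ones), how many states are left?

4

First remove the unreachable states {0}; 5 states remain.
Start with accepting vs non-accepting: {4} | {1,2,3,5}.
Split {1,2,3,5} by δ(·,q) → {1,3} and {2,5}.
On input p, block {1,3} splits into {1} and {3}.
The partition is now stable with 4 blocks: {4} | {1} | {2,5} | {3}.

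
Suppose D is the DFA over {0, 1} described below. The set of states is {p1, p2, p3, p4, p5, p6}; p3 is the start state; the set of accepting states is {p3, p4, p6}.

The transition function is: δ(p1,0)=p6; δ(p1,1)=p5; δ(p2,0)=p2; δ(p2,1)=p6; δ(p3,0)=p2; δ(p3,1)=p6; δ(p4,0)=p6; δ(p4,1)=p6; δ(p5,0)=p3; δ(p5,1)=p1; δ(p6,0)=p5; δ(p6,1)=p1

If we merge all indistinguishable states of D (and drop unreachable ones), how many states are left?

Reachable states from the start: {p1,p2,p3,p5,p6}. Unreachable: {p4} — drop them.
P0 = {p3,p6} | {p1,p2,p5}.
Refine {p3,p6} on symbol 1: members go to different blocks, giving {p3} and {p6}.
On input 0, block {p1,p2,p5} splits into {p1} and {p2} and {p5}.
Stable partition: {p3} | {p1} | {p6} | {p2} | {p5} — 5 equivalence classes.

5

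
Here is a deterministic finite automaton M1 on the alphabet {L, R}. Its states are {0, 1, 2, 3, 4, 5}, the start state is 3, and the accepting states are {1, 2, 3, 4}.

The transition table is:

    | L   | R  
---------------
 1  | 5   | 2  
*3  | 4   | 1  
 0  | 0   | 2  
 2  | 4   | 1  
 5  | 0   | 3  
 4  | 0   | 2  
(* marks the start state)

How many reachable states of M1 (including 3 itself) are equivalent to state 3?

Initial partition by acceptance: {1,2,3,4} | {0,5}.
Refine {1,2,3,4} on symbol L: members go to different blocks, giving {1,4} and {2,3}.
Stable partition: {1,4} | {0,5} | {2,3} — 3 equivalence classes.
The equivalence class containing 3 is {2,3}, of size 2.

2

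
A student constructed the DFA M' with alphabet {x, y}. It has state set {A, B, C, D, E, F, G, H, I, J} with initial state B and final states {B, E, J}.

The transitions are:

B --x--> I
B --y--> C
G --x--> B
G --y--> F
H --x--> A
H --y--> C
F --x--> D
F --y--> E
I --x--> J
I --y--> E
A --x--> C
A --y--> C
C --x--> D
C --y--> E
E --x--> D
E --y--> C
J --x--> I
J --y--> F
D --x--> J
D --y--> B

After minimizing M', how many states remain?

States {A,G,H} cannot be reached from the start state, so discard them.
Initial partition by acceptance: {B,E,J} | {C,D,F,I}.
Refine {C,D,F,I} on symbol x: members go to different blocks, giving {C,F} and {D,I}.
No further refinement is possible. Final partition (3 blocks): {B,E,J} | {C,F} | {D,I}.

3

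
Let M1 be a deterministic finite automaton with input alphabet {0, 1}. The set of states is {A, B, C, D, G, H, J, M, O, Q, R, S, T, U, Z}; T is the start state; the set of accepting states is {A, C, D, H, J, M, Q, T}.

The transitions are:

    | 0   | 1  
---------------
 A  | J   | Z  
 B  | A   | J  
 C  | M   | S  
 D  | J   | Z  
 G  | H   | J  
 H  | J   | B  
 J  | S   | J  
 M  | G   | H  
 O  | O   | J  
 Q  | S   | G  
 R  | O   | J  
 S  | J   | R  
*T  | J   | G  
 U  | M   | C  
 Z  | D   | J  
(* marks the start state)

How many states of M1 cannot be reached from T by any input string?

BFS from T reaches {A, B, D, G, H, J, O, R, S, T, Z}; the 4 state(s) C, M, Q, U are never visited.

4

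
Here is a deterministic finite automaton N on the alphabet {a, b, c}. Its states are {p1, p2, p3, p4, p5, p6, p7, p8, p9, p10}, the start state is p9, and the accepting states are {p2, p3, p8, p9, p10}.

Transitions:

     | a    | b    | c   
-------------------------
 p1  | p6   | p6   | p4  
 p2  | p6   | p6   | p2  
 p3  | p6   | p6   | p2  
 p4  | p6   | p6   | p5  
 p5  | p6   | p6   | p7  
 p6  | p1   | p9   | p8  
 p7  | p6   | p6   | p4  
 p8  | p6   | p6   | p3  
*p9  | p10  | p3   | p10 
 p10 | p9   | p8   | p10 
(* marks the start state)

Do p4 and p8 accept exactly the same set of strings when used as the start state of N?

No

Every state is reachable, so we keep all 10.
P0 = {p2,p3,p8,p9,p10} | {p1,p4,p5,p6,p7}.
On input a, block {p2,p3,p8,p9,p10} splits into {p2,p3,p8} and {p9,p10}.
On input b, block {p1,p4,p5,p6,p7} splits into {p1,p4,p5,p7} and {p6}.
No further refinement is possible. Final partition (4 blocks): {p2,p3,p8} | {p1,p4,p5,p7} | {p9,p10} | {p6}.
p4 and p8 end up in different blocks, so they are distinguishable. For instance, the string 'ε' is accepted from only p8.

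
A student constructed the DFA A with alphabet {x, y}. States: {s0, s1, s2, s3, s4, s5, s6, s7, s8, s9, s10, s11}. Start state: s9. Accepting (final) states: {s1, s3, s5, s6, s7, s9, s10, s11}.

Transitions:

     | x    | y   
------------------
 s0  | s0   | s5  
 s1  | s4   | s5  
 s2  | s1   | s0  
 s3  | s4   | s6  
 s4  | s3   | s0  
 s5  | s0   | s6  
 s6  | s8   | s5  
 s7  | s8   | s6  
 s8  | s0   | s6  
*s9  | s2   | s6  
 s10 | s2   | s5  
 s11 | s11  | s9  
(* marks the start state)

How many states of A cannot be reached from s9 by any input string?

BFS from s9 reaches {s0, s1, s2, s3, s4, s5, s6, s8, s9}; the 3 state(s) s7, s10, s11 are never visited.

3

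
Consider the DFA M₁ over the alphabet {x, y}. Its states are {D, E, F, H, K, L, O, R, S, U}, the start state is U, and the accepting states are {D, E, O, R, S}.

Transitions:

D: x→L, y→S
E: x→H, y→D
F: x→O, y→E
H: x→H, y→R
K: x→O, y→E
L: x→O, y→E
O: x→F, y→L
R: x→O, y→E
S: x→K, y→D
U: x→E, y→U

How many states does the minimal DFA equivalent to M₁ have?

7

Initial partition by acceptance: {D,E,O,R,S} | {F,H,K,L,U}.
Refine {D,E,O,R,S} on symbol x: members go to different blocks, giving {D,E,O,S} and {R}.
Refine {D,E,O,S} on symbol y: members go to different blocks, giving {D,E,S} and {O}.
Split {F,H,K,L,U} by δ(·,x) → {F,K,L} and {U} and {H}.
On input x, block {D,E,S} splits into {D,S} and {E}.
The partition is now stable with 7 blocks: {D,S} | {F,K,L} | {R} | {O} | {U} | {H} | {E}.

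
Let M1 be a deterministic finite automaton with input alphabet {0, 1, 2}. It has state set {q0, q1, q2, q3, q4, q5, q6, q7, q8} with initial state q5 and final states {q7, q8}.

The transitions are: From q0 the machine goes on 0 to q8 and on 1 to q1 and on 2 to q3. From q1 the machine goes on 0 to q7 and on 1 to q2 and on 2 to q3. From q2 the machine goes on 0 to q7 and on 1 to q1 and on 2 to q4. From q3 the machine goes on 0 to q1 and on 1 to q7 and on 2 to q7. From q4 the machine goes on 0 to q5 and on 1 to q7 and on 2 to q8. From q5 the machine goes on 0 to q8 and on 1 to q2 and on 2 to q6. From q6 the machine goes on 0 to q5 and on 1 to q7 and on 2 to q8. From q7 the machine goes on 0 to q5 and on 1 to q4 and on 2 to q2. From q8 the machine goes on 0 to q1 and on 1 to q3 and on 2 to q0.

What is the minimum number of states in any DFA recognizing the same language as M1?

3

All states are reachable from the start state.
Start with accepting vs non-accepting: {q7,q8} | {q0,q1,q2,q3,q4,q5,q6}.
Refine {q0,q1,q2,q3,q4,q5,q6} on symbol 0: members go to different blocks, giving {q0,q1,q2,q5} and {q3,q4,q6}.
The partition is now stable with 3 blocks: {q7,q8} | {q0,q1,q2,q5} | {q3,q4,q6}.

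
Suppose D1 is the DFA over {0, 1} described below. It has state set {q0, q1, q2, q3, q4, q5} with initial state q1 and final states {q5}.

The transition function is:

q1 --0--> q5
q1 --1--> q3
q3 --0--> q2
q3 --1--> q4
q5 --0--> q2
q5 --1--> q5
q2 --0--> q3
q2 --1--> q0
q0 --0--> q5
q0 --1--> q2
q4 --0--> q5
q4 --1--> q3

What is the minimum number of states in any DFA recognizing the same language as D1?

3

All states are reachable from the start state.
Start with accepting vs non-accepting: {q5} | {q0,q1,q2,q3,q4}.
Refine {q0,q1,q2,q3,q4} on symbol 0: members go to different blocks, giving {q0,q1,q4} and {q2,q3}.
Stable partition: {q5} | {q0,q1,q4} | {q2,q3} — 3 equivalence classes.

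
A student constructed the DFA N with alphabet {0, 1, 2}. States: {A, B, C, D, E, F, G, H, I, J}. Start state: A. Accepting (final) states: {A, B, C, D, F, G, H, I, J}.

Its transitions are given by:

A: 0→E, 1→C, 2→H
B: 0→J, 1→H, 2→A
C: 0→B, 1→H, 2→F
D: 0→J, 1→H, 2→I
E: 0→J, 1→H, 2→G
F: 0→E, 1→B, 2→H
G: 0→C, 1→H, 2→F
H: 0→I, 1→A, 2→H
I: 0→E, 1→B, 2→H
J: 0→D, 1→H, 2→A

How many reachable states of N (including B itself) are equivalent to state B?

All states are reachable from the start state.
Start with accepting vs non-accepting: {A,B,C,D,F,G,H,I,J} | {E}.
On input 0, block {A,B,C,D,F,G,H,I,J} splits into {B,C,D,G,H,J} and {A,F,I}.
On input 0, block {B,C,D,G,H,J} splits into {B,C,D,G,J} and {H}.
The partition is now stable with 4 blocks: {B,C,D,G,J} | {E} | {A,F,I} | {H}.
State B belongs to the block {B,C,D,G,J}, which has 5 states.

5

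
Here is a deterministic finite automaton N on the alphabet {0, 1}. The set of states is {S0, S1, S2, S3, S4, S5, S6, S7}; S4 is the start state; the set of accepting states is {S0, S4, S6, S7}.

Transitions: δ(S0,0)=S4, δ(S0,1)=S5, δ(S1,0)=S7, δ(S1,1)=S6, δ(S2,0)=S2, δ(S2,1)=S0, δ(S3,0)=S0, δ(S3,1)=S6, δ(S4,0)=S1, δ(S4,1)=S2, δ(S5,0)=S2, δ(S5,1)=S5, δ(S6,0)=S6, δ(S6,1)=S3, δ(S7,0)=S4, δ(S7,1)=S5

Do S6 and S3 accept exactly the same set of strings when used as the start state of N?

Start with accepting vs non-accepting: {S0,S4,S6,S7} | {S1,S2,S3,S5}.
On input 0, block {S0,S4,S6,S7} splits into {S0,S6,S7} and {S4}.
Split {S0,S6,S7} by δ(·,0) → {S0,S7} and {S6}.
Split {S1,S2,S3,S5} by δ(·,0) → {S1,S3} and {S2,S5}.
On input 1, block {S2,S5} splits into {S2} and {S5}.
The partition is now stable with 6 blocks: {S0,S7} | {S1,S3} | {S4} | {S6} | {S2} | {S5}.
S6 and S3 end up in different blocks, so they are distinguishable. For instance, the string 'ε' is accepted from only S6.

No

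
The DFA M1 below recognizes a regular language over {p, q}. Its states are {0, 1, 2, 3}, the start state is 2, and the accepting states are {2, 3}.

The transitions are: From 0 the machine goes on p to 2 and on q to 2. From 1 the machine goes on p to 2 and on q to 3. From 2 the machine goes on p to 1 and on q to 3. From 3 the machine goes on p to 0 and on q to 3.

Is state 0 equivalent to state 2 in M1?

All states are reachable from the start state.
Initial partition by acceptance: {2,3} | {0,1}.
Stable partition: {2,3} | {0,1} — 2 equivalence classes.
0 and 2 end up in different blocks, so they are distinguishable. For instance, the string 'ε' is accepted from only 2.

No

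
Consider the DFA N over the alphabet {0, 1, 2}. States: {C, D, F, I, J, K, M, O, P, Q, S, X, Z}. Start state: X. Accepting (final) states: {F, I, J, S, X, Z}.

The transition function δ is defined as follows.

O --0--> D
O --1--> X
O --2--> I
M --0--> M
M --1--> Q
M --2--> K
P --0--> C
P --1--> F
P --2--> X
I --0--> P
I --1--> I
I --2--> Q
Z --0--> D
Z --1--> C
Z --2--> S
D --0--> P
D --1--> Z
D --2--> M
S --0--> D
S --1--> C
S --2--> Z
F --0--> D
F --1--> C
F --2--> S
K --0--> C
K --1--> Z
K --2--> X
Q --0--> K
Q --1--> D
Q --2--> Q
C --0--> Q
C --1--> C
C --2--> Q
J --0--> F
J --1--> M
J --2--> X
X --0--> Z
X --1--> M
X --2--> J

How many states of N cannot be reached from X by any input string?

Starting at X and following transitions, the reachable set is {C, D, F, J, K, M, P, Q, S, X, Z}. That leaves I, O unreachable — 2 in total.

2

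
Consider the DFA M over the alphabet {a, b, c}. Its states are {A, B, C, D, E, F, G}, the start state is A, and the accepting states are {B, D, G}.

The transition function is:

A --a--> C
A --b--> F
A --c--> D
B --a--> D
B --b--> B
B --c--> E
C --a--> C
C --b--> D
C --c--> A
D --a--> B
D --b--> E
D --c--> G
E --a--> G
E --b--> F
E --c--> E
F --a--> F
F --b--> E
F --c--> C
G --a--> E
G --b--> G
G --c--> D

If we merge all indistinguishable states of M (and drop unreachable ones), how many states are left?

7

Start with accepting vs non-accepting: {B,D,G} | {A,C,E,F}.
Refine {B,D,G} on symbol a: members go to different blocks, giving {B,D} and {G}.
On input b, block {B,D} splits into {B} and {D}.
Refine {A,C,E,F} on symbol a: members go to different blocks, giving {A,C,F} and {E}.
Refine {A,C,F} on symbol b: members go to different blocks, giving {A} and {C} and {F}.
No further refinement is possible. Final partition (7 blocks): {B} | {A} | {G} | {D} | {E} | {C} | {F}.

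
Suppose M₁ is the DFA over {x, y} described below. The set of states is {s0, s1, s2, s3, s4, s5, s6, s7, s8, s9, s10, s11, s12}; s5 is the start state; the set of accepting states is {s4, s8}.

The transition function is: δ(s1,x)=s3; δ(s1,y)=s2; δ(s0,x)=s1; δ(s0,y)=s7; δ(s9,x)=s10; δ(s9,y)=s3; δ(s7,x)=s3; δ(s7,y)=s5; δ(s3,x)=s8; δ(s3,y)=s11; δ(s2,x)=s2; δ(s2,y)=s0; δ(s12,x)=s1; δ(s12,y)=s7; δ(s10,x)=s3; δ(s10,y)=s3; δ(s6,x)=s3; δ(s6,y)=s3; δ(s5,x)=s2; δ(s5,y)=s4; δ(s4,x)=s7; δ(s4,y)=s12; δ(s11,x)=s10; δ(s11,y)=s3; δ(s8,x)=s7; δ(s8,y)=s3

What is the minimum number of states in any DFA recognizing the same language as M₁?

10

First remove the unreachable states {s6,s9}; 11 states remain.
Initial partition by acceptance: {s4,s8} | {s0,s1,s2,s3,s5,s7,s10,s11,s12}.
Split {s0,s1,s2,s3,s5,s7,s10,s11,s12} by δ(·,x) → {s0,s1,s2,s5,s7,s10,s11,s12} and {s3}.
Refine {s4,s8} on symbol y: members go to different blocks, giving {s4} and {s8}.
Refine {s0,s1,s2,s5,s7,s10,s11,s12} on symbol x: members go to different blocks, giving {s0,s2,s5,s11,s12} and {s1,s7,s10}.
On input x, block {s0,s2,s5,s11,s12} splits into {s0,s11,s12} and {s2,s5}.
Refine {s0,s11,s12} on symbol y: members go to different blocks, giving {s0,s12} and {s11}.
Split {s1,s7,s10} by δ(·,y) → {s1,s7} and {s10}.
Split {s2,s5} by δ(·,y) → {s2} and {s5}.
On input y, block {s1,s7} splits into {s1} and {s7}.
No further refinement is possible. Final partition (10 blocks): {s4} | {s0,s12} | {s3} | {s8} | {s1} | {s2} | {s11} | {s10} | {s5} | {s7}.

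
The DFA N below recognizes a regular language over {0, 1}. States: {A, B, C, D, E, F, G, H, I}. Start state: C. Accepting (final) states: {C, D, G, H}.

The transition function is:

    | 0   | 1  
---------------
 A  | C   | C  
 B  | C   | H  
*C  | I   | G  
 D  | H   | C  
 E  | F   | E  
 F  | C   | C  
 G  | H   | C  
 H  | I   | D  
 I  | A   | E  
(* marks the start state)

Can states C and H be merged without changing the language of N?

States {B} cannot be reached from the start state, so discard them.
Initial partition by acceptance: {C,D,G,H} | {A,E,F,I}.
Refine {C,D,G,H} on symbol 0: members go to different blocks, giving {C,H} and {D,G}.
Refine {A,E,F,I} on symbol 0: members go to different blocks, giving {A,F} and {E,I}.
The partition is now stable with 4 blocks: {C,H} | {A,F} | {D,G} | {E,I}.
C and H lie in the same block of the stable partition, so they are equivalent — no string distinguishes them.

Yes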